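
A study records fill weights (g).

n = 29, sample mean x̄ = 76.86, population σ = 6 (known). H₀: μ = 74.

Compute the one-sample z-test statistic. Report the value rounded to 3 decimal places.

test statistic = 2.567

SE = σ/√n = 6/√29 = 1.1142
z = (x̄−μ₀)/SE = (76.86−74)/1.1142 = 2.5669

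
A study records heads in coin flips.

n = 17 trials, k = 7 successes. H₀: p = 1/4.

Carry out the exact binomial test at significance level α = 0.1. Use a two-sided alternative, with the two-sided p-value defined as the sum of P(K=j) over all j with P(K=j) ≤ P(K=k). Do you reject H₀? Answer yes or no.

Exact binomial: n=17, k=7, p₀=1/4=0.2500
P(X=j) = C(n,j)·p₀^j·(1−p₀)^(n−j); p = Σ P(X=j) over j with P(X=j) ≤ P(X=7)
p-value (two-sided) = 0.15719
At α=0.1: p ≥ α → fail to reject H₀

reject H₀: no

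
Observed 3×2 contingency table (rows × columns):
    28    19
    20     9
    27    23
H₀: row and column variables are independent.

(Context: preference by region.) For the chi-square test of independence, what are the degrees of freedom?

df = (r−1)(c−1) = (3−1)·(2−1) = 2

degrees of freedom = 2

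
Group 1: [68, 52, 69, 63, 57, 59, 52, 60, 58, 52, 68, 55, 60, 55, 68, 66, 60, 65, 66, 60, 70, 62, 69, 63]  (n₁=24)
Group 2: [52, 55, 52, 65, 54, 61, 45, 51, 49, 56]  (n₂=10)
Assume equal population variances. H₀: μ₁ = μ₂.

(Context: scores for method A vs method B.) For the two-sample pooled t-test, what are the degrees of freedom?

df = n₁ + n₂ − 2 = 24 + 10 − 2 = 32

degrees of freedom = 32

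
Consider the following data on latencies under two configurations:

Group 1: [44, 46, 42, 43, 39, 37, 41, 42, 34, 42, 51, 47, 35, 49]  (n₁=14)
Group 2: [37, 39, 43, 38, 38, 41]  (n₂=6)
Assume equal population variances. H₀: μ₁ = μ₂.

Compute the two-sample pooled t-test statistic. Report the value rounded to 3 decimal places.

x̄₁=42.286, s₁=4.983, n₁=14
x̄₂=39.333, s₂=2.251, n₂=6
s_p² = [13·4.983² + 5·2.251²]/18 = 19.3439
SE = √(s_p²·(1/14+1/6)) = 2.1461
t = (42.286−39.333)/2.1461 = 1.3757
df = 18

test statistic = 1.376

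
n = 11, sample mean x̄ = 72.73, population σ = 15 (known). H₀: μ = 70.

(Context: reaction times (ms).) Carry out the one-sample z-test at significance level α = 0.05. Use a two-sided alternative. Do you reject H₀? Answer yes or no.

SE = σ/√n = 15/√11 = 4.5227
z = (x̄−μ₀)/SE = (72.73−70)/4.5227 = 0.6036
p-value (two-sided) = 0.54609
At α=0.05: p ≥ α → fail to reject H₀

reject H₀: no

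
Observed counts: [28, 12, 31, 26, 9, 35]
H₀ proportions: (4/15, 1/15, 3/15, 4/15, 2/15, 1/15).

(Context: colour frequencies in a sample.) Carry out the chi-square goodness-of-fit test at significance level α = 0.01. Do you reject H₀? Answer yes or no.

n = 141; E_i = n·p_i = [37.60, 9.40, 28.20, 37.60, 18.80, 9.40]
χ² = (28−37.60)²/37.60 + (12−9.40)²/9.40 + (31−28.20)²/28.20 + (26−37.60)²/37.60 + (9−18.80)²/18.80 + (35−9.40)²/9.40 = 81.8546
df = 5
p-value (upper-tail) = 0.00000
At α=0.01: p < α → reject H₀

reject H₀: yes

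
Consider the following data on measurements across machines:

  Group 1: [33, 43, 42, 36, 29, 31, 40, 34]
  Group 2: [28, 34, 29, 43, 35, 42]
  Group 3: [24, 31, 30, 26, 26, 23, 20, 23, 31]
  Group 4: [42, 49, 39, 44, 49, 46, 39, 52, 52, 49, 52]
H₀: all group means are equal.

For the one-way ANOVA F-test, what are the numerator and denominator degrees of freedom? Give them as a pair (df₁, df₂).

k = 4 groups, N = 34 total
df = (k−1, N−k) = (4−1, 34−4) = (3, 30)

degrees of freedom = [3, 30]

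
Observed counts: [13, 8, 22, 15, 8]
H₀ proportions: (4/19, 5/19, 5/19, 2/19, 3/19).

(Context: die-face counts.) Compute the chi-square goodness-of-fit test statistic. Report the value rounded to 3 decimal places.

n = 66; E_i = n·p_i = [13.89, 17.37, 17.37, 6.95, 10.42]
χ² = (13−13.89)²/13.89 + (8−17.37)²/17.37 + (22−17.37)²/17.37 + (15−6.95)²/6.95 + (8−10.42)²/10.42 = 16.2422
df = 4

test statistic = 16.242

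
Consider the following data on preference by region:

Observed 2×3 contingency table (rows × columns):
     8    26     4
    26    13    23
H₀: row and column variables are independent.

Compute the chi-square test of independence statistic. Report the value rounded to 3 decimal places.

Row totals [38, 62], col totals [34, 39, 27], n=100
χ² = (8−12.92)²/12.92 + (26−14.82)²/14.82 + (4−10.26)²/10.26 + (26−21.08)²/21.08 + (13−24.18)²/24.18 + (23−16.74)²/16.74 = 22.7856
df = 2

test statistic = 22.786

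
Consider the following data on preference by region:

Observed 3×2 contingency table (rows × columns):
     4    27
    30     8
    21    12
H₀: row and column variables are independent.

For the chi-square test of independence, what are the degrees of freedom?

df = (r−1)(c−1) = (3−1)·(2−1) = 2

degrees of freedom = 2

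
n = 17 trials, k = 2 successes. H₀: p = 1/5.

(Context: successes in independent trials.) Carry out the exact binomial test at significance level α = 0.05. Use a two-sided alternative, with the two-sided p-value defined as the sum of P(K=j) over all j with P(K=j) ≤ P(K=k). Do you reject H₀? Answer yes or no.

Exact binomial: n=17, k=2, p₀=1/5=0.2000
P(X=j) = C(n,j)·p₀^j·(1−p₀)^(n−j); p = Σ P(X=j) over j with P(X=j) ≤ P(X=2)
p-value (two-sided) = 0.55140
At α=0.05: p ≥ α → fail to reject H₀

reject H₀: no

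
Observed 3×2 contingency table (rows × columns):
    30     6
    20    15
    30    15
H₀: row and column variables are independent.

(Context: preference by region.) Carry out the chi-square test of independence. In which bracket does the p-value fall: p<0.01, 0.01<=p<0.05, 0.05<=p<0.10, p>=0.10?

p-value bracket: 0.05<=p<0.10

Row totals [36, 35, 45], col totals [80, 36], n=116
χ² = (30−24.83)²/24.83 + (6−11.17)²/11.17 + (20−24.14)²/24.14 + (15−10.86)²/10.86 + (30−31.03)²/31.03 + (15−13.97)²/13.97 = 5.8690
df = 2
p-value (upper-tail) = 0.05316
→ bracket: 0.05<=p<0.10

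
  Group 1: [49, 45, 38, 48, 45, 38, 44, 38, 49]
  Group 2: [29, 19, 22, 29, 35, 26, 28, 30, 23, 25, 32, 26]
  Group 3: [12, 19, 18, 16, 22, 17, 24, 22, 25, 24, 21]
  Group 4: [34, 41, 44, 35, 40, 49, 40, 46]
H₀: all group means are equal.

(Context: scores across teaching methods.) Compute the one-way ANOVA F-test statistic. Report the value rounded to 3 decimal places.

Group means [43.78, 27.00, 20.00, 41.12], grand mean 31.675
SSB = Σnᵢ(x̄ᵢ−x̄)² = 3794.344; SSW = ΣΣ(x−x̄ᵢ)² = 738.431
MSB = 3794.344/3 = 1264.7815; MSW = 738.431/36 = 20.5120
F = MSB/MSW = 61.6607
df = (3, 36)

test statistic = 61.661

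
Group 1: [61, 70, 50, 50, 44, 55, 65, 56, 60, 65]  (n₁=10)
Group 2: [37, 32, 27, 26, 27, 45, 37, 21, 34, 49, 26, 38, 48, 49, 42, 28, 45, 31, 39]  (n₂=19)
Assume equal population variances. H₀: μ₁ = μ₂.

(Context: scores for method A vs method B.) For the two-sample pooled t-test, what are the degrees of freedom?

degrees of freedom = 27

df = n₁ + n₂ − 2 = 10 + 19 − 2 = 27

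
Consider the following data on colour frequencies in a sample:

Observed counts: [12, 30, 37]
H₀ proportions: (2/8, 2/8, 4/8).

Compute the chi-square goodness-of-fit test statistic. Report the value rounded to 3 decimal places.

n = 79; E_i = n·p_i = [19.75, 19.75, 39.50]
χ² = (12−19.75)²/19.75 + (30−19.75)²/19.75 + (37−39.50)²/39.50 = 8.5190
df = 2

test statistic = 8.519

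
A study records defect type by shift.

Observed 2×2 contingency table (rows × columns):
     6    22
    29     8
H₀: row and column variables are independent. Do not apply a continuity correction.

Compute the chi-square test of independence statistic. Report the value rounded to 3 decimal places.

Row totals [28, 37], col totals [35, 30], n=65
χ² = (6−15.08)²/15.08 + (22−12.92)²/12.92 + (29−19.92)²/19.92 + (8−17.08)²/17.08 = 20.8002
df = 1

test statistic = 20.800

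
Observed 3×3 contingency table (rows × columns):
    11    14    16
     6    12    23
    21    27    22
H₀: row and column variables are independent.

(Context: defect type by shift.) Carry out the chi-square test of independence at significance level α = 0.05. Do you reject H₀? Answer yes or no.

Row totals [41, 41, 70], col totals [38, 53, 61], n=152
χ² = (11−10.25)²/10.25 + (14−14.30)²/14.30 + (16−16.45)²/16.45 + (6−10.25)²/10.25 + (12−14.30)²/14.30 + (23−16.45)²/16.45 + (21−17.50)²/17.50 + (27−24.41)²/24.41 + (22−28.09)²/28.09 = 7.1052
df = 4
p-value (upper-tail) = 0.13043
At α=0.05: p ≥ α → fail to reject H₀

reject H₀: no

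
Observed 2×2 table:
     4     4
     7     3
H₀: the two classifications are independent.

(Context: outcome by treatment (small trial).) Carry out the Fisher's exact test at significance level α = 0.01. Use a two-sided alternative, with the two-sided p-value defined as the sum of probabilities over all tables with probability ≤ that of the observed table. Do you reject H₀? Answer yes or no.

reject H₀: no

Margins: r₁=8, r₂=10, c₁=11, c₂=7, n=18
p_obs = C(8,4)·C(10,7)/C(18,11); sum pmf over tables with pmf ≤ p_obs
p-value (two-sided) = 0.63047
At α=0.01: p ≥ α → fail to reject H₀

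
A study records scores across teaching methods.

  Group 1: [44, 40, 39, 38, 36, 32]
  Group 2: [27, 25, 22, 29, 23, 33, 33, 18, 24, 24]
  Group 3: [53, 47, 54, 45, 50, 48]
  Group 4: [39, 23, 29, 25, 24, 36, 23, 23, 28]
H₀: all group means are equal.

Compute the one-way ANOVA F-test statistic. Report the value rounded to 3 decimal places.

Group means [38.17, 25.80, 49.50, 27.78], grand mean 33.355
SSB = Σnᵢ(x̄ᵢ−x̄)² = 2553.608; SSW = ΣΣ(x−x̄ᵢ)² = 633.489
MSB = 2553.608/3 = 851.2026; MSW = 633.489/27 = 23.4626
F = MSB/MSW = 36.2792
df = (3, 27)

test statistic = 36.279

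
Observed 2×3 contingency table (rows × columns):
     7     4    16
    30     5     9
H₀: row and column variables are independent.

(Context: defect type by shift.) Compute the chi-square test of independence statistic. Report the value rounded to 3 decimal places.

Row totals [27, 44], col totals [37, 9, 25], n=71
χ² = (7−14.07)²/14.07 + (4−3.42)²/3.42 + (16−9.51)²/9.51 + (30−22.93)²/22.93 + (5−5.58)²/5.58 + (9−15.49)²/15.49 = 13.0459
df = 2

test statistic = 13.046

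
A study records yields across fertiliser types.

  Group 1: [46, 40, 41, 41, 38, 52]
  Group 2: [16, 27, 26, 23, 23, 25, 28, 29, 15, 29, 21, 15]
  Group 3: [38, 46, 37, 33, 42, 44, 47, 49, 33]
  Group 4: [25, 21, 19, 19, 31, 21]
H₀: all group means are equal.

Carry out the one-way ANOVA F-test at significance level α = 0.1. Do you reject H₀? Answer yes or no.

Group means [43.00, 23.08, 41.00, 22.67], grand mean 31.515
SSB = Σnᵢ(x̄ᵢ−x̄)² = 2923.992; SSW = ΣΣ(x−x̄ᵢ)² = 834.250
MSB = 2923.992/3 = 974.6641; MSW = 834.250/29 = 28.7672
F = MSB/MSW = 33.8810
df = (3, 29)
p-value (upper-tail) = 0.00000
At α=0.1: p < α → reject H₀

reject H₀: yes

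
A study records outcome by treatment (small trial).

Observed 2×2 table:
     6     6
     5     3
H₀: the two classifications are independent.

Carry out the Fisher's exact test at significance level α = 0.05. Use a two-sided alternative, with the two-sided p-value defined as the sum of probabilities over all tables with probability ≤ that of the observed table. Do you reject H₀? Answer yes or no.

Margins: r₁=12, r₂=8, c₁=11, c₂=9, n=20
p_obs = C(12,6)·C(8,5)/C(20,11); sum pmf over tables with pmf ≤ p_obs
p-value (two-sided) = 0.66992
At α=0.05: p ≥ α → fail to reject H₀

reject H₀: no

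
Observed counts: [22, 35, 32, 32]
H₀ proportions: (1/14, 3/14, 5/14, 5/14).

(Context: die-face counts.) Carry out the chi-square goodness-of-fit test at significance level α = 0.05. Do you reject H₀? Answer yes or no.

n = 121; E_i = n·p_i = [8.64, 25.93, 43.21, 43.21]
χ² = (22−8.64)²/8.64 + (35−25.93)²/25.93 + (32−43.21)²/43.21 + (32−43.21)²/43.21 = 29.6369
df = 3
p-value (upper-tail) = 0.00000
At α=0.05: p < α → reject H₀

reject H₀: yes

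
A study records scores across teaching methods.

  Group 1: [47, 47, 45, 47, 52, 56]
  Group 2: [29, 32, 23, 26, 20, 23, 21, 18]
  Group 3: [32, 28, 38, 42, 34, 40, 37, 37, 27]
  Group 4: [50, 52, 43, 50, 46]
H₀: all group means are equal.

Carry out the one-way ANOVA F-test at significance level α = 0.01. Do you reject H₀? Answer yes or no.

Group means [49.00, 24.00, 35.00, 48.20], grand mean 37.214
SSB = Σnᵢ(x̄ᵢ−x̄)² = 2877.914; SSW = ΣΣ(x−x̄ᵢ)² = 508.800
MSB = 2877.914/3 = 959.3048; MSW = 508.800/24 = 21.2000
F = MSB/MSW = 45.2502
df = (3, 24)
p-value (upper-tail) = 0.00000
At α=0.01: p < α → reject H₀

reject H₀: yes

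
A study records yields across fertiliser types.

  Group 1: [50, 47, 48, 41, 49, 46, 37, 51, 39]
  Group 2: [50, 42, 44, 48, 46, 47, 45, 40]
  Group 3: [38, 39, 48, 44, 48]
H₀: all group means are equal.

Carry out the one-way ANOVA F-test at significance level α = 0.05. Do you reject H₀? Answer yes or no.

reject H₀: no

Group means [45.33, 45.25, 43.40], grand mean 44.864
SSB = Σnᵢ(x̄ᵢ−x̄)² = 13.891; SSW = ΣΣ(x−x̄ᵢ)² = 370.700
MSB = 13.891/2 = 6.9455; MSW = 370.700/19 = 19.5105
F = MSB/MSW = 0.3560
df = (2, 19)
p-value (upper-tail) = 0.70506
At α=0.05: p ≥ α → fail to reject H₀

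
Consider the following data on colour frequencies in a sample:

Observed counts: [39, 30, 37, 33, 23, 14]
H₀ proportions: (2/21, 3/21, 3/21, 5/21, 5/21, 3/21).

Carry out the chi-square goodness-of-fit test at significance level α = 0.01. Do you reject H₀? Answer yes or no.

n = 176; E_i = n·p_i = [16.76, 25.14, 25.14, 41.90, 41.90, 25.14]
χ² = (39−16.76)²/16.76 + (30−25.14)²/25.14 + (37−25.14)²/25.14 + (33−41.90)²/41.90 + (23−41.90)²/41.90 + (14−25.14)²/25.14 = 51.3926
df = 5
p-value (upper-tail) = 0.00000
At α=0.01: p < α → reject H₀

reject H₀: yes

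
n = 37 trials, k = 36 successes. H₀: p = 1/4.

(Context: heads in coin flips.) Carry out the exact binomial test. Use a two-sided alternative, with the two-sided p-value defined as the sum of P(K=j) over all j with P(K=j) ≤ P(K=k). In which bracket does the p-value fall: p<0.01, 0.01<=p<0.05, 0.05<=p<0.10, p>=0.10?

Exact binomial: n=37, k=36, p₀=1/4=0.2500
P(X=j) = C(n,j)·p₀^j·(1−p₀)^(n−j); p = Σ P(X=j) over j with P(X=j) ≤ P(X=36)
p-value (two-sided) = 0.00000
→ bracket: p<0.01

p-value bracket: p<0.01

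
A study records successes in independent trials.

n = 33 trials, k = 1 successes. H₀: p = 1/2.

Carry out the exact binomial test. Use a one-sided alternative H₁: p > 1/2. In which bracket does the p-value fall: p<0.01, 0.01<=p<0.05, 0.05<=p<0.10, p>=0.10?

p-value bracket: p>=0.10

Exact binomial: n=33, k=1, p₀=1/2=0.5000
P(X≥1) from Σ C(n,i)·p₀^i·(1−p₀)^(n−i)
p-value (one-sided, H₁ greater) = 1.00000
→ bracket: p>=0.10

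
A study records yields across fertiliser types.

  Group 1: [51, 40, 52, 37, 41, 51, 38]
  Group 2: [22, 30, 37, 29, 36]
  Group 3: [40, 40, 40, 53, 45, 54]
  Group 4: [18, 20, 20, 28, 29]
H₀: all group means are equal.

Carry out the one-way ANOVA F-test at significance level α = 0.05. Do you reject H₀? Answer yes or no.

Group means [44.29, 30.80, 45.33, 23.00], grand mean 37.000
SSB = Σnᵢ(x̄ᵢ−x̄)² = 1960.438; SSW = ΣΣ(x−x̄ᵢ)² = 741.562
MSB = 1960.438/3 = 653.4794; MSW = 741.562/19 = 39.0296
F = MSB/MSW = 16.7432
df = (3, 19)
p-value (upper-tail) = 0.00001
At α=0.05: p < α → reject H₀

reject H₀: yes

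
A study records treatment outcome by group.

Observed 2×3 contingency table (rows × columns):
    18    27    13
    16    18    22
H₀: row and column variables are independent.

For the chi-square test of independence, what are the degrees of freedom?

degrees of freedom = 2

df = (r−1)(c−1) = (2−1)·(3−1) = 2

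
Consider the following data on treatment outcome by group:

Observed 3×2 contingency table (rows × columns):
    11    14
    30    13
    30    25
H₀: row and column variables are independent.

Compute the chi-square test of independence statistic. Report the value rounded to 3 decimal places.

Row totals [25, 43, 55], col totals [71, 52], n=123
χ² = (11−14.43)²/14.43 + (14−10.57)²/10.57 + (30−24.82)²/24.82 + (13−18.18)²/18.18 + (30−31.75)²/31.75 + (25−23.25)²/23.25 = 4.7130
df = 2

test statistic = 4.713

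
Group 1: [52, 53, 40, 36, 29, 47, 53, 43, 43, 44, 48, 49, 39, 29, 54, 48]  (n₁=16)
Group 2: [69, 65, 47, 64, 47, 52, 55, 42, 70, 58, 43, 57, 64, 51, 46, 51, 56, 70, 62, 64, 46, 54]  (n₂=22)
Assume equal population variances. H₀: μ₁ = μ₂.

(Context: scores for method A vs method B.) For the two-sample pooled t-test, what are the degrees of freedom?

degrees of freedom = 36

df = n₁ + n₂ − 2 = 16 + 22 − 2 = 36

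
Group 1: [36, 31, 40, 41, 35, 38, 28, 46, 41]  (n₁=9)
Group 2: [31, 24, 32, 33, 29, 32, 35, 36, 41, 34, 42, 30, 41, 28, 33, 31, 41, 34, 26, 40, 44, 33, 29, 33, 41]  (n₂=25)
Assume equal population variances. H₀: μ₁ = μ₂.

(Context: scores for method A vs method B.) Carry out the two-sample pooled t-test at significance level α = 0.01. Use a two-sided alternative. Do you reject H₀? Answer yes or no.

x̄₁=37.333, s₁=5.523, n₁=9
x̄₂=34.120, s₂=5.388, n₂=25
s_p² = [8·5.523² + 24·5.388²]/32 = 29.3950
SE = √(s_p²·(1/9+1/25)) = 2.1076
t = (37.333−34.120)/2.1076 = 1.5247
df = 32
p-value (two-sided) = 0.13717
At α=0.01: p ≥ α → fail to reject H₀

reject H₀: no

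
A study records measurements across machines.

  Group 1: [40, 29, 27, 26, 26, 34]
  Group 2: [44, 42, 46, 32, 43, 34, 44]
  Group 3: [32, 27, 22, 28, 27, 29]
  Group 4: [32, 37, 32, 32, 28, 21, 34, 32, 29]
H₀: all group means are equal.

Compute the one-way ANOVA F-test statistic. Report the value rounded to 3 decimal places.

test statistic = 9.853

Group means [30.33, 40.71, 27.50, 30.78], grand mean 32.464
SSB = Σnᵢ(x̄ᵢ−x̄)² = 677.147; SSW = ΣΣ(x−x̄ᵢ)² = 549.817
MSB = 677.147/3 = 225.7156; MSW = 549.817/24 = 22.9091
F = MSB/MSW = 9.8527
df = (3, 24)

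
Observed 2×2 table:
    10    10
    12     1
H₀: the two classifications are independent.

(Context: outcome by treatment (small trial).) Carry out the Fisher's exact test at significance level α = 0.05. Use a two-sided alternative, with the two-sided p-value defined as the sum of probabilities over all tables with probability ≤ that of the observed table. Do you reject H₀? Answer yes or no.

Margins: r₁=20, r₂=13, c₁=22, c₂=11, n=33
p_obs = C(20,10)·C(13,12)/C(33,22); sum pmf over tables with pmf ≤ p_obs
p-value (two-sided) = 0.02159
At α=0.05: p < α → reject H₀

reject H₀: yes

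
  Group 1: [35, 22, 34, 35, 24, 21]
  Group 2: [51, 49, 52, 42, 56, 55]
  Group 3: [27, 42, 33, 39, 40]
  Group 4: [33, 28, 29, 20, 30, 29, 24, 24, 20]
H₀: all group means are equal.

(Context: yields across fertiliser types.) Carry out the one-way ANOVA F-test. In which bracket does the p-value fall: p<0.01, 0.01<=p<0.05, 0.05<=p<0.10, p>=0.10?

Group means [28.50, 50.83, 36.20, 26.33], grand mean 34.385
SSB = Σnᵢ(x̄ᵢ−x̄)² = 2431.021; SSW = ΣΣ(x−x̄ᵢ)² = 677.133
MSB = 2431.021/3 = 810.3402; MSW = 677.133/22 = 30.7788
F = MSB/MSW = 26.3279
df = (3, 22)
p-value (upper-tail) = 0.00000
→ bracket: p<0.01

p-value bracket: p<0.01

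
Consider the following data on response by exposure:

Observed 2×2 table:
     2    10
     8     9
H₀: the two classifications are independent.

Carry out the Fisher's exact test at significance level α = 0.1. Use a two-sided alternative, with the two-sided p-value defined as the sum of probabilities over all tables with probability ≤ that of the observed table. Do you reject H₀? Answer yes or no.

reject H₀: no

Margins: r₁=12, r₂=17, c₁=10, c₂=19, n=29
p_obs = C(12,2)·C(17,8)/C(29,10); sum pmf over tables with pmf ≤ p_obs
p-value (two-sided) = 0.12608
At α=0.1: p ≥ α → fail to reject H₀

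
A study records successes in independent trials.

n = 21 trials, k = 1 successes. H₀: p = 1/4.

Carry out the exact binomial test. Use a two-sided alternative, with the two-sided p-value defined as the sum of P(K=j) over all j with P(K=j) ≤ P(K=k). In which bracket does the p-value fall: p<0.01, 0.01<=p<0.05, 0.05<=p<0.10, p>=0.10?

p-value bracket: 0.01<=p<0.05

Exact binomial: n=21, k=1, p₀=1/4=0.2500
P(X=j) = C(n,j)·p₀^j·(1−p₀)^(n−j); p = Σ P(X=j) over j with P(X=j) ≤ P(X=1)
p-value (two-sided) = 0.03966
→ bracket: 0.01<=p<0.05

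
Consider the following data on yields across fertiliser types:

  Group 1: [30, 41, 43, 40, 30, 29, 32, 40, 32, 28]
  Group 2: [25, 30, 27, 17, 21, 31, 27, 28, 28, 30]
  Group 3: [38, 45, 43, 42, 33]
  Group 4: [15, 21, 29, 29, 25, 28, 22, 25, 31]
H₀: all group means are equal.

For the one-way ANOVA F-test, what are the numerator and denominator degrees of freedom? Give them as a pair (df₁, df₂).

degrees of freedom = [3, 30]

k = 4 groups, N = 34 total
df = (k−1, N−k) = (4−1, 34−4) = (3, 30)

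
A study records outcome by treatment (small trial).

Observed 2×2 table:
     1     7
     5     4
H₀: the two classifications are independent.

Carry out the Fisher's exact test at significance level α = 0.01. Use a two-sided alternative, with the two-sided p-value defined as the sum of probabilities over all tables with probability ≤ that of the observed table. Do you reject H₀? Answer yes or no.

Margins: r₁=8, r₂=9, c₁=6, c₂=11, n=17
p_obs = C(8,1)·C(9,5)/C(17,6); sum pmf over tables with pmf ≤ p_obs
p-value (two-sided) = 0.13122
At α=0.01: p ≥ α → fail to reject H₀

reject H₀: no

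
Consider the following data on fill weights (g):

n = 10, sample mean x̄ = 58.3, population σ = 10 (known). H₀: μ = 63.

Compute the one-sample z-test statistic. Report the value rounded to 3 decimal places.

test statistic = -1.486

SE = σ/√n = 10/√10 = 3.1623
z = (x̄−μ₀)/SE = (58.3−63)/3.1623 = -1.4863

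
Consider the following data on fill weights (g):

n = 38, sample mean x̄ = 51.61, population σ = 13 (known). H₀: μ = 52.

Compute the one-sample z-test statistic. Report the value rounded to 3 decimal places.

test statistic = -0.185

SE = σ/√n = 13/√38 = 2.1089
z = (x̄−μ₀)/SE = (51.61−52)/2.1089 = -0.1849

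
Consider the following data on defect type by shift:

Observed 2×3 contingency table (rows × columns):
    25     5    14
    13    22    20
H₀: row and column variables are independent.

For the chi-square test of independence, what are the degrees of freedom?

degrees of freedom = 2

df = (r−1)(c−1) = (2−1)·(3−1) = 2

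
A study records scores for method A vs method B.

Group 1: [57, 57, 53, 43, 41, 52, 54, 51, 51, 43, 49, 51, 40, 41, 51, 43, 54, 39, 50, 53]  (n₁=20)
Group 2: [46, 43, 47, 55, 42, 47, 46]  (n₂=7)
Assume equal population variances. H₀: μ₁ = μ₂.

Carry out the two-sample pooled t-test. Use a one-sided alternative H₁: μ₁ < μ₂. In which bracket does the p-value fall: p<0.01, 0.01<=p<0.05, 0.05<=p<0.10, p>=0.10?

p-value bracket: p>=0.10

x̄₁=48.650, s₁=5.851, n₁=20
x̄₂=46.571, s₂=4.198, n₂=7
s_p² = [19·5.851² + 6·4.198²]/25 = 30.2506
SE = √(s_p²·(1/20+1/7)) = 2.4154
t = (48.650−46.571)/2.4154 = 0.8606
df = 25
p-value (one-sided, H₁ less) = 0.80117
→ bracket: p>=0.10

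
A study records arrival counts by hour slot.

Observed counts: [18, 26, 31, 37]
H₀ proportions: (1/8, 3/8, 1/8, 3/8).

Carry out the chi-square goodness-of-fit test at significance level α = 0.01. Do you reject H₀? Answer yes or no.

reject H₀: yes

n = 112; E_i = n·p_i = [14.00, 42.00, 14.00, 42.00]
χ² = (18−14.00)²/14.00 + (26−42.00)²/42.00 + (31−14.00)²/14.00 + (37−42.00)²/42.00 = 28.4762
df = 3
p-value (upper-tail) = 0.00000
At α=0.01: p < α → reject H₀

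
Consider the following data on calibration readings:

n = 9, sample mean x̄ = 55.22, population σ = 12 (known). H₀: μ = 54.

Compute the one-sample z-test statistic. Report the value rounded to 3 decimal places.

SE = σ/√n = 12/√9 = 4.0000
z = (x̄−μ₀)/SE = (55.22−54)/4.0000 = 0.3050

test statistic = 0.305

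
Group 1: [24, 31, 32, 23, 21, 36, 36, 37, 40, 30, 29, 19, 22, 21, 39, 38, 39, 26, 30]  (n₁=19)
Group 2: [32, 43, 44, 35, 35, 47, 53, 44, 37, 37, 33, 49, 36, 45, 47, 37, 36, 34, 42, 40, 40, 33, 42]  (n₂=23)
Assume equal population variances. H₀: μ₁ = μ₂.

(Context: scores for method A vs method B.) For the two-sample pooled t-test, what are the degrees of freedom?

degrees of freedom = 40

df = n₁ + n₂ − 2 = 19 + 23 − 2 = 40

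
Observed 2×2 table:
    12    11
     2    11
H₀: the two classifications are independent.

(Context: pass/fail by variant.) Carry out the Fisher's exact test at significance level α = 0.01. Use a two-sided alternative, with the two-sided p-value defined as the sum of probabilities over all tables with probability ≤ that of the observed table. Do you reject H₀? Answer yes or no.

reject H₀: no

Margins: r₁=23, r₂=13, c₁=14, c₂=22, n=36
p_obs = C(23,12)·C(13,2)/C(36,14); sum pmf over tables with pmf ≤ p_obs
p-value (two-sided) = 0.03896
At α=0.01: p ≥ α → fail to reject H₀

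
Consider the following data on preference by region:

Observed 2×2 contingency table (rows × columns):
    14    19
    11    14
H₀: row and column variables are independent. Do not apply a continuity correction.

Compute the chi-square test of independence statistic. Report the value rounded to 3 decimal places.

test statistic = 0.014

Row totals [33, 25], col totals [25, 33], n=58
χ² = (14−14.22)²/14.22 + (19−18.78)²/18.78 + (11−10.78)²/10.78 + (14−14.22)²/14.22 = 0.0144
df = 1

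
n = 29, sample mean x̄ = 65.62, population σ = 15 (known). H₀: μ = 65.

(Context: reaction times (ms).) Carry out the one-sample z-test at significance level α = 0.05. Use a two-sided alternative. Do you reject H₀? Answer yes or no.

reject H₀: no

SE = σ/√n = 15/√29 = 2.7854
z = (x̄−μ₀)/SE = (65.62−65)/2.7854 = 0.2226
p-value (two-sided) = 0.82386
At α=0.05: p ≥ α → fail to reject H₀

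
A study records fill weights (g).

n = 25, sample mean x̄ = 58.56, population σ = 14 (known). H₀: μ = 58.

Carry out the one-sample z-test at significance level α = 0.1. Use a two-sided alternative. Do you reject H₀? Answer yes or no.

SE = σ/√n = 14/√25 = 2.8000
z = (x̄−μ₀)/SE = (58.56−58)/2.8000 = 0.2000
p-value (two-sided) = 0.84148
At α=0.1: p ≥ α → fail to reject H₀

reject H₀: no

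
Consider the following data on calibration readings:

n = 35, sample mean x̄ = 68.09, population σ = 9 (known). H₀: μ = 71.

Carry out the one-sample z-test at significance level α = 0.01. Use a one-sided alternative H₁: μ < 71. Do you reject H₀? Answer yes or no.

SE = σ/√n = 9/√35 = 1.5213
z = (x̄−μ₀)/SE = (68.09−71)/1.5213 = -1.9129
p-value (one-sided, H₁ less) = 0.02788
At α=0.01: p ≥ α → fail to reject H₀

reject H₀: no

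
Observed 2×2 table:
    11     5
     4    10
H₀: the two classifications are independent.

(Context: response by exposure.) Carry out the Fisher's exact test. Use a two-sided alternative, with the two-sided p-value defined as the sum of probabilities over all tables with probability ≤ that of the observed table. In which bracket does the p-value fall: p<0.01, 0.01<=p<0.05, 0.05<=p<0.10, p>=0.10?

p-value bracket: 0.05<=p<0.10

Margins: r₁=16, r₂=14, c₁=15, c₂=15, n=30
p_obs = C(16,11)·C(14,4)/C(30,15); sum pmf over tables with pmf ≤ p_obs
p-value (two-sided) = 0.06560
→ bracket: 0.05<=p<0.10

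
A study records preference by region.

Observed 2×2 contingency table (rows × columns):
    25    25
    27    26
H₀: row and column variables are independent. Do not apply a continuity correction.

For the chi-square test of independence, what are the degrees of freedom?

df = (r−1)(c−1) = (2−1)·(2−1) = 1

degrees of freedom = 1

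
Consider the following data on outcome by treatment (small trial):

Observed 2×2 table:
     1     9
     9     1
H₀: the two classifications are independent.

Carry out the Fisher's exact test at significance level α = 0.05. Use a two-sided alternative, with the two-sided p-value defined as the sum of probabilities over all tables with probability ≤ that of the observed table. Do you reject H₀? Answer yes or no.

Margins: r₁=10, r₂=10, c₁=10, c₂=10, n=20
p_obs = C(10,1)·C(10,9)/C(20,10); sum pmf over tables with pmf ≤ p_obs
p-value (two-sided) = 0.00109
At α=0.05: p < α → reject H₀

reject H₀: yes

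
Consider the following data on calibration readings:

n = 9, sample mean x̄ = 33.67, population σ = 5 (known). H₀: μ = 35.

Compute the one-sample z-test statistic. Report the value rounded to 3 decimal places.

test statistic = -0.798

SE = σ/√n = 5/√9 = 1.6667
z = (x̄−μ₀)/SE = (33.67−35)/1.6667 = -0.7980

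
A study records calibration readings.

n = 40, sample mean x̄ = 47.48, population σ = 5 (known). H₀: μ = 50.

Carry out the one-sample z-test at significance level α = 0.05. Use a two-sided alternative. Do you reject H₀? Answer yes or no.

reject H₀: yes

SE = σ/√n = 5/√40 = 0.7906
z = (x̄−μ₀)/SE = (47.48−50)/0.7906 = -3.1876
p-value (two-sided) = 0.00143
At α=0.05: p < α → reject H₀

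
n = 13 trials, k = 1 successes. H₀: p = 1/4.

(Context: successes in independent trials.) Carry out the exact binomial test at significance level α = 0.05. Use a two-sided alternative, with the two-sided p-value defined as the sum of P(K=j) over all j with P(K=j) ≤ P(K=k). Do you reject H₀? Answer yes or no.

reject H₀: no

Exact binomial: n=13, k=1, p₀=1/4=0.2500
P(X=j) = C(n,j)·p₀^j·(1−p₀)^(n−j); p = Σ P(X=j) over j with P(X=j) ≤ P(X=1)
p-value (two-sided) = 0.20692
At α=0.05: p ≥ α → fail to reject H₀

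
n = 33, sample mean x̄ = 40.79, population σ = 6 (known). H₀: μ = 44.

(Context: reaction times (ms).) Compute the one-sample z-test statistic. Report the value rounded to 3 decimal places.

test statistic = -3.073

SE = σ/√n = 6/√33 = 1.0445
z = (x̄−μ₀)/SE = (40.79−44)/1.0445 = -3.0733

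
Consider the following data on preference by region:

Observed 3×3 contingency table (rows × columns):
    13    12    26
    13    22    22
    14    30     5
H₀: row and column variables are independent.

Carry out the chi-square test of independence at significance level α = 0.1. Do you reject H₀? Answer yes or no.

Row totals [51, 57, 49], col totals [40, 64, 53], n=157
χ² = (13−12.99)²/12.99 + (12−20.79)²/20.79 + (26−17.22)²/17.22 + (13−14.52)²/14.52 + (22−23.24)²/23.24 + (22−19.24)²/19.24 + (14−12.48)²/12.48 + (30−19.97)²/19.97 + (5−16.54)²/16.54 = 22.0867
df = 4
p-value (upper-tail) = 0.00019
At α=0.1: p < α → reject H₀

reject H₀: yes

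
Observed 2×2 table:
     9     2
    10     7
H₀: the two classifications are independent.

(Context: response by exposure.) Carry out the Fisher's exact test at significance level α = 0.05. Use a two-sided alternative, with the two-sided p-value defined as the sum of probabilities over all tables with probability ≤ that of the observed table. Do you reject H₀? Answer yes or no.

Margins: r₁=11, r₂=17, c₁=19, c₂=9, n=28
p_obs = C(11,9)·C(17,10)/C(28,19); sum pmf over tables with pmf ≤ p_obs
p-value (two-sided) = 0.24950
At α=0.05: p ≥ α → fail to reject H₀

reject H₀: no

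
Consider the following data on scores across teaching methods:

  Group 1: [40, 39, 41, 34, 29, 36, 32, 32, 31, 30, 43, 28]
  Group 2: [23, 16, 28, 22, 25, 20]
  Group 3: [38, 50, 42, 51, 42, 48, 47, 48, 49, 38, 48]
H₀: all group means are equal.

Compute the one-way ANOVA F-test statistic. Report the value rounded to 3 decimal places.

test statistic = 47.202

Group means [34.58, 22.33, 45.55], grand mean 36.207
SSB = Σnᵢ(x̄ᵢ−x̄)² = 2145.781; SSW = ΣΣ(x−x̄ᵢ)² = 590.977
MSB = 2145.781/2 = 1072.8907; MSW = 590.977/26 = 22.7299
F = MSB/MSW = 47.2017
df = (2, 26)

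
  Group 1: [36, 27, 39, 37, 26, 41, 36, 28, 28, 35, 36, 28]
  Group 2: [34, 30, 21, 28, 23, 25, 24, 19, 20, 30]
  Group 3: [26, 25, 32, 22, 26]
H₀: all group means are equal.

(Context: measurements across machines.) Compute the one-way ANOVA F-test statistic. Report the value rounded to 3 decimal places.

Group means [33.08, 25.40, 26.20], grand mean 28.963
SSB = Σnᵢ(x̄ᵢ−x̄)² = 368.846; SSW = ΣΣ(x−x̄ᵢ)² = 580.117
MSB = 368.846/2 = 184.4231; MSW = 580.117/24 = 24.1715
F = MSB/MSW = 7.6298
df = (2, 24)

test statistic = 7.630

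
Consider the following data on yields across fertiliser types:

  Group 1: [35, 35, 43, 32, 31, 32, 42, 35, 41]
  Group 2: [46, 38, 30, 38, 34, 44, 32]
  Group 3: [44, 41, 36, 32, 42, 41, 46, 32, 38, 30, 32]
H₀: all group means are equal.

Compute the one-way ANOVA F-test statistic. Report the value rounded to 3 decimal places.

test statistic = 0.188

Group means [36.22, 37.43, 37.64], grand mean 37.111
SSB = Σnᵢ(x̄ᵢ−x̄)² = 10.851; SSW = ΣΣ(x−x̄ᵢ)² = 691.815
MSB = 10.851/2 = 5.4257; MSW = 691.815/24 = 28.8256
F = MSB/MSW = 0.1882
df = (2, 24)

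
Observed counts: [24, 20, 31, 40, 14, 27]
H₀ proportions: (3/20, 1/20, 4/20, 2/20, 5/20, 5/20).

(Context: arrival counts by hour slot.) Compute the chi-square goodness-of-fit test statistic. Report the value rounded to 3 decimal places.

n = 156; E_i = n·p_i = [23.40, 7.80, 31.20, 15.60, 39.00, 39.00]
χ² = (24−23.40)²/23.40 + (20−7.80)²/7.80 + (31−31.20)²/31.20 + (40−15.60)²/15.60 + (14−39.00)²/39.00 + (27−39.00)²/39.00 = 76.9808
df = 5

test statistic = 76.981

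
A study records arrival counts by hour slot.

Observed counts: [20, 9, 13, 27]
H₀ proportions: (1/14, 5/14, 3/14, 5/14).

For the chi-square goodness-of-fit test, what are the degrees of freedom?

degrees of freedom = 3

df = k − 1 = 4 − 1 = 3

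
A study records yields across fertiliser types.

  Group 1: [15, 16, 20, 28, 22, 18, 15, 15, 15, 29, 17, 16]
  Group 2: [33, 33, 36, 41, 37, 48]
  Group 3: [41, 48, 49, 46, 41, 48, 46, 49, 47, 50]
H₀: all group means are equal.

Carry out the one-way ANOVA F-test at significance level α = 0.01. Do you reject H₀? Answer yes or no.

Group means [18.83, 38.00, 46.50], grand mean 32.821
SSB = Σnᵢ(x̄ᵢ−x̄)² = 4379.940; SSW = ΣΣ(x−x̄ᵢ)² = 532.167
MSB = 4379.940/2 = 2189.9702; MSW = 532.167/25 = 21.2867
F = MSB/MSW = 102.8799
df = (2, 25)
p-value (upper-tail) = 0.00000
At α=0.01: p < α → reject H₀

reject H₀: yes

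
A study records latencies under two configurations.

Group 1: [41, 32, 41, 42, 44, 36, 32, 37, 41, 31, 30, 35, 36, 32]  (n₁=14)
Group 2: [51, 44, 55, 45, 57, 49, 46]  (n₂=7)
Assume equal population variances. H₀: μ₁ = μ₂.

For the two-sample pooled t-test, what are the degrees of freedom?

degrees of freedom = 19

df = n₁ + n₂ − 2 = 14 + 7 − 2 = 19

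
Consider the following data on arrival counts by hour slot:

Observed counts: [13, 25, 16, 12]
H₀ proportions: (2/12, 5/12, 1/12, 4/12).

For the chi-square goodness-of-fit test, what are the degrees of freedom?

degrees of freedom = 3

df = k − 1 = 4 − 1 = 3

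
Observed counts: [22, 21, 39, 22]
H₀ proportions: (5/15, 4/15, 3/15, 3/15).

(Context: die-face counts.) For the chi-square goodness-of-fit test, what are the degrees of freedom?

df = k − 1 = 4 − 1 = 3

degrees of freedom = 3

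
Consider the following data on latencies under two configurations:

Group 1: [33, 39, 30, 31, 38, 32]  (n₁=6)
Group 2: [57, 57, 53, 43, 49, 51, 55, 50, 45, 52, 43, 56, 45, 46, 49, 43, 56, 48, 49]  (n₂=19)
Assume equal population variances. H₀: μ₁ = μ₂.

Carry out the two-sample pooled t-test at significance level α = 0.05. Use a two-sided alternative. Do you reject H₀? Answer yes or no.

x̄₁=33.833, s₁=3.764, n₁=6
x̄₂=49.842, s₂=4.879, n₂=19
s_p² = [5·3.764² + 18·4.879²]/23 = 21.7113
SE = √(s_p²·(1/6+1/19)) = 2.1820
t = (33.833−49.842)/2.1820 = -7.3366
df = 23
p-value (two-sided) = 0.00000
At α=0.05: p < α → reject H₀

reject H₀: yes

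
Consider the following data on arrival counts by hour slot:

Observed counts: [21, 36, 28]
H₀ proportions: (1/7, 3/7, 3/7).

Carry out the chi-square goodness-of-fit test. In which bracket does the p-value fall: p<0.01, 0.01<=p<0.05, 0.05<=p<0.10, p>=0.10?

n = 85; E_i = n·p_i = [12.14, 36.43, 36.43]
χ² = (21−12.14)²/12.14 + (36−36.43)²/36.43 + (28−36.43)²/36.43 = 8.4157
df = 2
p-value (upper-tail) = 0.01488
→ bracket: 0.01<=p<0.05

p-value bracket: 0.01<=p<0.05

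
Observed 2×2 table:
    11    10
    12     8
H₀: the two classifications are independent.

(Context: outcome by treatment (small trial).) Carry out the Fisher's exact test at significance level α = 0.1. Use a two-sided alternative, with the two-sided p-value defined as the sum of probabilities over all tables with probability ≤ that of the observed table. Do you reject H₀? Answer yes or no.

reject H₀: no

Margins: r₁=21, r₂=20, c₁=23, c₂=18, n=41
p_obs = C(21,11)·C(20,12)/C(41,23); sum pmf over tables with pmf ≤ p_obs
p-value (two-sided) = 0.75574
At α=0.1: p ≥ α → fail to reject H₀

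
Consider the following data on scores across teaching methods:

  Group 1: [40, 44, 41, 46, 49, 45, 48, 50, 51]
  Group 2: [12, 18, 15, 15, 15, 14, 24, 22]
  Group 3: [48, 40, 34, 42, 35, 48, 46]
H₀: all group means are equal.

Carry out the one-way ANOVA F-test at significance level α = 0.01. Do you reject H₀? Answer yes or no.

reject H₀: yes

Group means [46.00, 16.88, 41.86], grand mean 35.083
SSB = Σnᵢ(x̄ᵢ−x̄)² = 4046.101; SSW = ΣΣ(x−x̄ᵢ)² = 445.732
MSB = 4046.101/2 = 2023.0506; MSW = 445.732/21 = 21.2253
F = MSB/MSW = 95.3130
df = (2, 21)
p-value (upper-tail) = 0.00000
At α=0.01: p < α → reject H₀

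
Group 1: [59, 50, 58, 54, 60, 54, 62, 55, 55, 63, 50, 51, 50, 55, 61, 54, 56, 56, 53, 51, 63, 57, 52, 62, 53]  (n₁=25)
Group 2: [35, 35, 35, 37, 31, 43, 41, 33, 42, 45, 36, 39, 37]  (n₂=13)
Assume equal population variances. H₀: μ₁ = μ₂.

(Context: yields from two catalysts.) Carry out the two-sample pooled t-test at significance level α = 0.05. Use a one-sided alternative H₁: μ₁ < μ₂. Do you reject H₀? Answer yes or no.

reject H₀: no

x̄₁=55.760, s₁=4.236, n₁=25
x̄₂=37.615, s₂=4.134, n₂=13
s_p² = [24·4.236² + 12·4.134²]/36 = 17.6566
SE = √(s_p²·(1/25+1/13)) = 1.4368
t = (55.760−37.615)/1.4368 = 12.6283
df = 36
p-value (one-sided, H₁ less) = 1.00000
At α=0.05: p ≥ α → fail to reject H₀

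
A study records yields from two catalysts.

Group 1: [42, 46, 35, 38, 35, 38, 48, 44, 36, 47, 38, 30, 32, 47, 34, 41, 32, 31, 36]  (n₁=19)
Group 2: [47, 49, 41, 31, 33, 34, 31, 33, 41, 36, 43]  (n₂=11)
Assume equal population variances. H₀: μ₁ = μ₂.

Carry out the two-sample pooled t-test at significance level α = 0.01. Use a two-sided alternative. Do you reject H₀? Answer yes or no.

reject H₀: no

x̄₁=38.421, s₁=5.824, n₁=19
x̄₂=38.091, s₂=6.426, n₂=11
s_p² = [18·5.824² + 10·6.426²]/28 = 36.5550
SE = √(s_p²·(1/19+1/11)) = 2.2907
t = (38.421−38.091)/2.2907 = 0.1441
df = 28
p-value (two-sided) = 0.88643
At α=0.01: p ≥ α → fail to reject H₀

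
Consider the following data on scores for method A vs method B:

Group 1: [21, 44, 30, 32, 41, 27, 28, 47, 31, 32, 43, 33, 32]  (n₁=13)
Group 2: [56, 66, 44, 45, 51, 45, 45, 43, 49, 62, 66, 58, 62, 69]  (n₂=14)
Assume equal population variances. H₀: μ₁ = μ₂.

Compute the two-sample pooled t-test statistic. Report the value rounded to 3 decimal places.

x̄₁=33.923, s₁=7.588, n₁=13
x̄₂=54.357, s₂=9.435, n₂=14
s_p² = [12·7.588² + 13·9.435²]/25 = 73.9255
SE = √(s_p²·(1/13+1/14)) = 3.3116
t = (33.923−54.357)/3.3116 = -6.1704
df = 25

test statistic = -6.170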